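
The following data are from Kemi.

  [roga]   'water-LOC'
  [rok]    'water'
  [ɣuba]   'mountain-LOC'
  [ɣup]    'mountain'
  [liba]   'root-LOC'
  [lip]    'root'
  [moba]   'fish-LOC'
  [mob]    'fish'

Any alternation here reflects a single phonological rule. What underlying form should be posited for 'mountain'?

The stem for 'mountain' ends in [b] in [ɣuba] but [p] in [ɣup].
But 'fish' keeps [b] in both environments ([moba], [mob]), so there is no rule changing /b/ to [p] in isolation.
Therefore /p/ is basic and [b] is derived by intervocalic voicing (voiceless stops become voiced between vowels).

/ɣup/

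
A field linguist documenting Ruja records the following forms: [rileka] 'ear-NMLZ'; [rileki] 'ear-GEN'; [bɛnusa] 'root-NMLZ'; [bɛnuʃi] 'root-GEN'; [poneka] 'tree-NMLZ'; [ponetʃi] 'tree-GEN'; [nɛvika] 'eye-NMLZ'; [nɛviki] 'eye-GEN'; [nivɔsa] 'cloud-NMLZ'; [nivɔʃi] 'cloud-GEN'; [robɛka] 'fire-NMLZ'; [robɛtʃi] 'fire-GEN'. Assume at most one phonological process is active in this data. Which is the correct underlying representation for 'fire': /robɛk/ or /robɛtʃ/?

/robɛtʃ/

The stem for 'fire' ends in [k] in [robɛka] but [tʃ] in [robɛtʃi].
Compare 'eye', with invariant [k] in [nɛvika] and [nɛviki]: an analysis with underlying /k/ and a rule producing [tʃ] before the GEN suffix would wrongly predict alternation here too.
The alternation reflects depalatalization: palato-alveolar /tʃ/ and /ʃ/ become [k] and [s] when no front vowel follows. /tʃ/ is underlying.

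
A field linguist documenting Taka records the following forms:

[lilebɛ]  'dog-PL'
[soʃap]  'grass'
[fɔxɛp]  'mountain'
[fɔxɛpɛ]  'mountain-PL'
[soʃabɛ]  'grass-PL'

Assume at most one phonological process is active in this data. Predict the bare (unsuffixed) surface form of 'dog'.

The root 'grass' surfaces as [soʃabɛ] and [soʃap], with a stem-final [b] ~ [p] alternation.
But 'mountain' keeps [p] in both environments ([fɔxɛpɛ], [fɔxɛp]), so there is no rule changing /p/ to [b] before the PL suffix.
The underlying segment must be /b/; voiced obstruents become voiceless word-finally, yielding [p] there.
The one attested form of 'dog', [lilebɛ], shows underlying /lileb/. Applying the same rule word-finally gives [lilep].

[lilep]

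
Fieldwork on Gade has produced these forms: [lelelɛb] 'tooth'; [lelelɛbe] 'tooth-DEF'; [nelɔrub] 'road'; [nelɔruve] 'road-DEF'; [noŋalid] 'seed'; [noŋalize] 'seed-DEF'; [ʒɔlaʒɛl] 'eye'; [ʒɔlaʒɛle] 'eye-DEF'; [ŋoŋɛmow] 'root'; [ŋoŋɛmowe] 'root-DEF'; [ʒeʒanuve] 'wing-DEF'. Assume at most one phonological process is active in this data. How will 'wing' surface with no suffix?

The stem for 'road' ends in [b] in [nelɔrub] but [v] in [nelɔruve].
The stem 'tooth' ([lelelɛb], [lelelɛbe]) shows [b] unchanged in both environments, so [b] cannot be basic with [v] derived before the DEF suffix.
The alternation reflects word-final hardening: voiced fricatives become stops word-finally. /v/ is underlying.
The one attested form of 'wing', [ʒeʒanuve], shows underlying /ʒeʒanuv/. Applying the same rule word-finally gives [ʒeʒanub].

[ʒeʒanub]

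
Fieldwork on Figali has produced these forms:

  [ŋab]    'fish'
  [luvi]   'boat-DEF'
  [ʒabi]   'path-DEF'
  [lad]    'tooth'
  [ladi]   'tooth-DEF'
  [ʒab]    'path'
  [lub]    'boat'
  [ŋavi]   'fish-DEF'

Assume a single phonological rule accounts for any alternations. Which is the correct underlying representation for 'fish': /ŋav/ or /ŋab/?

In [ŋab] and [ŋavi] the final segment of 'fish' alternates: [b] ~ [v].
If /b/ were underlying and a rule turned it into [v] before the DEF suffix, 'path' would also alternate; but it has [b] in both [ʒab] and [ʒabi].
So /v/ is underlying, and a rule of word-final hardening — voiced fricatives become stops word-finally — gives [b].

/ŋav/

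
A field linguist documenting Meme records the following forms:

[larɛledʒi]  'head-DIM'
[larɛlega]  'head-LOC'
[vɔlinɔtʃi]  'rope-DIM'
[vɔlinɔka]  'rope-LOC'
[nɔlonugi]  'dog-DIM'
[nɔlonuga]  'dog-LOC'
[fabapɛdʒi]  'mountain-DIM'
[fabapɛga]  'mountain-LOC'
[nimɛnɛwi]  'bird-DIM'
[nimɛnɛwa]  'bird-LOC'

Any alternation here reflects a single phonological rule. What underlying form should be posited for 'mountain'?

/fabapɛdʒ/

The root 'mountain' surfaces as [fabapɛdʒi] and [fabapɛga], with a stem-final [dʒ] ~ [g] alternation.
If /g/ were underlying and a rule turned it into [dʒ] before the DIM suffix, 'dog' would also alternate; but it has [g] in both [nɔlonugi] and [nɔlonuga].
The underlying segment must be /dʒ/; palato-alveolar /tʃ/ and /dʒ/ become [k] and [g] when no front vowel follows, yielding [g] there.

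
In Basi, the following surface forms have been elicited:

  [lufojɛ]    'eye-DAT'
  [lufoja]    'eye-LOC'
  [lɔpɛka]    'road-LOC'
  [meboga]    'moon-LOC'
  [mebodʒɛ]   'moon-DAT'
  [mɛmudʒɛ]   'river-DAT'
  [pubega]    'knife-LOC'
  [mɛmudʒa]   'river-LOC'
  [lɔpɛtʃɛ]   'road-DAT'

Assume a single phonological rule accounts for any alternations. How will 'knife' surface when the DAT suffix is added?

[pubedʒɛ]

The root 'moon' surfaces as [mebodʒɛ] and [meboga], with a stem-final [dʒ] ~ [g] alternation.
If /dʒ/ were underlying and a rule turned it into [g] before the LOC suffix, 'river' would also alternate; but it has [dʒ] in both [mɛmudʒɛ] and [mɛmudʒa].
So /g/ is underlying, and a rule of palatalization before a front vowel — /k/ and /g/ become palato-alveolar [tʃ] and [dʒ] before a front vowel — gives [dʒ].
The one attested form of 'knife', [pubega], shows underlying /pubeg/. Applying the same rule before a front vowel gives [pubedʒɛ].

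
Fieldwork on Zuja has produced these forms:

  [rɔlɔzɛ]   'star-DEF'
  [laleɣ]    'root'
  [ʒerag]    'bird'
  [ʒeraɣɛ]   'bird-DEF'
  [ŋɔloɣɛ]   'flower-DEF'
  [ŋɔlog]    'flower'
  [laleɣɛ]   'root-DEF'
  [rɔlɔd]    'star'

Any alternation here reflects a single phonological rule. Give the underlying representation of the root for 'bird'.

/ʒerag/

In [ʒerag] and [ʒeraɣɛ] the final segment of 'bird' alternates: [g] ~ [ɣ].
Compare 'root', with invariant [ɣ] in [laleɣ] and [laleɣɛ]: an analysis with underlying /ɣ/ and a rule producing [g] in isolation would wrongly predict alternation here too.
So /g/ is underlying, and a rule of intervocalic spirantization — voiced stops become fricatives between vowels — gives [ɣ].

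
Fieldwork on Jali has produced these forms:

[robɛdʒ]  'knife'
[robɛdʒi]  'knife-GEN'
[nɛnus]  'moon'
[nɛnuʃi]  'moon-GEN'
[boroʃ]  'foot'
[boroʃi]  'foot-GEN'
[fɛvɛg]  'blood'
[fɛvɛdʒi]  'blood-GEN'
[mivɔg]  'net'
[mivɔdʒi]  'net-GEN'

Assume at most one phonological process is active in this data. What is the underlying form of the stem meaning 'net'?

/mivɔg/

The stem for 'net' ends in [g] in [mivɔg] but [dʒ] in [mivɔdʒi].
But 'knife' keeps [dʒ] in both environments ([robɛdʒ], [robɛdʒi]), so there is no rule changing /dʒ/ to [g] in isolation.
The underlying segment must be /g/; /g/ and /s/ become palato-alveolar [dʒ] and [ʃ] before a front vowel, yielding [dʒ] there.
The underlying form of 'net' is therefore /mivɔg/.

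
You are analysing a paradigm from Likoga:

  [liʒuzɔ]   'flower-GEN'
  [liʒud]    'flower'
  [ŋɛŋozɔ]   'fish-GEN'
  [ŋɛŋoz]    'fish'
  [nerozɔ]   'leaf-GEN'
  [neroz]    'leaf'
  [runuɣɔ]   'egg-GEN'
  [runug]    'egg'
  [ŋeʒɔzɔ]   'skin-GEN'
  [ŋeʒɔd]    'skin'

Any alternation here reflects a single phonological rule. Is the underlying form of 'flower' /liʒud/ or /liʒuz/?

'flower' shows [z] ~ [d] at the end of the stem ([liʒuzɔ] vs [liʒud]).
The stem 'fish' ([ŋɛŋozɔ], [ŋɛŋoz]) shows [z] unchanged in both environments, so [z] cannot be basic with [d] derived in isolation.
The alternation reflects intervocalic spirantization: voiced stops become fricatives between vowels. /d/ is underlying.

/liʒud/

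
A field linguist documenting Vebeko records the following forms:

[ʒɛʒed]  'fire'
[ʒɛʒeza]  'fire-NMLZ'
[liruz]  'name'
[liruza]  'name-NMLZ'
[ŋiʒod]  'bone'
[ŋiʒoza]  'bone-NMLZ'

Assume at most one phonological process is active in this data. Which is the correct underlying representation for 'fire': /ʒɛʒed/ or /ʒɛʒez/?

/ʒɛʒed/

The root 'fire' surfaces as [ʒɛʒed] and [ʒɛʒeza], with a stem-final [d] ~ [z] alternation.
But 'name' keeps [z] in both environments ([liruz], [liruza]), so there is no rule changing /z/ to [d] in isolation.
The alternation reflects intervocalic spirantization: voiced stops become fricatives between vowels. /d/ is underlying.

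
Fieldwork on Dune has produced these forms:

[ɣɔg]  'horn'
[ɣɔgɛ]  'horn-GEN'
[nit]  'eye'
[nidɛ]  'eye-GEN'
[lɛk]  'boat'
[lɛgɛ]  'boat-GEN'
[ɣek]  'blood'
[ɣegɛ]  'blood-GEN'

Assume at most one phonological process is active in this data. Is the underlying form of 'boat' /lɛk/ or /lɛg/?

/lɛk/

In [lɛk] and [lɛgɛ] the final segment of 'boat' alternates: [k] ~ [g].
But 'horn' keeps [g] in both environments ([ɣɔg], [ɣɔgɛ]), so there is no rule changing /g/ to [k] in isolation.
The underlying segment must be /k/; voiceless stops become voiced between vowels, yielding [g] there.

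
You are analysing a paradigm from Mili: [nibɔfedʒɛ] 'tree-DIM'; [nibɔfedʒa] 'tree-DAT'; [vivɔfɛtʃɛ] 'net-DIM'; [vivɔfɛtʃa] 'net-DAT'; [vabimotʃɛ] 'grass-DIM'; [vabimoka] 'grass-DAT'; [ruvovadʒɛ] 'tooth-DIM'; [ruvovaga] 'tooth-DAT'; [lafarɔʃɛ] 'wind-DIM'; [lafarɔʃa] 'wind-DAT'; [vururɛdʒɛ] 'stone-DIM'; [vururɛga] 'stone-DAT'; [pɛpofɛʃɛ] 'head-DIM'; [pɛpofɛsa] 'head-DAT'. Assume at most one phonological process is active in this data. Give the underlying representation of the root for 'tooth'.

The stem for 'tooth' ends in [dʒ] in [ruvovadʒɛ] but [g] in [ruvovaga].
The stem 'tree' ([nibɔfedʒɛ], [nibɔfedʒa]) shows [dʒ] unchanged in both environments, so [dʒ] cannot be basic with [g] derived before the DAT suffix.
The underlying segment must be /g/; /k/, /g/ and /s/ become palato-alveolar [tʃ], [dʒ] and [ʃ] before a front vowel, yielding [dʒ] there.

/ruvovag/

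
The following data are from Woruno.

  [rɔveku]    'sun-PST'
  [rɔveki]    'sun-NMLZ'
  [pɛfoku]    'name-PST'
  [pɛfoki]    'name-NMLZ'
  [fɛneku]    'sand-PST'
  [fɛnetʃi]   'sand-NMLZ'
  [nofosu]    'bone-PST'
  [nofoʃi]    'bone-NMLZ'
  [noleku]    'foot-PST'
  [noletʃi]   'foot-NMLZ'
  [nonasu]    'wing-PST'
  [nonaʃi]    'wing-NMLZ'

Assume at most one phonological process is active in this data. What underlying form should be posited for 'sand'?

The stem for 'sand' ends in [k] in [fɛneku] but [tʃ] in [fɛnetʃi].
The stem 'sun' ([rɔveku], [rɔveki]) shows [k] unchanged in both environments, so [k] cannot be basic with [tʃ] derived before the NMLZ suffix.
The alternation reflects depalatalization: palato-alveolar /tʃ/ and /ʃ/ become [k] and [s] when no front vowel follows. /tʃ/ is underlying.
So 'sand' = /fɛnetʃ/.

/fɛnetʃ/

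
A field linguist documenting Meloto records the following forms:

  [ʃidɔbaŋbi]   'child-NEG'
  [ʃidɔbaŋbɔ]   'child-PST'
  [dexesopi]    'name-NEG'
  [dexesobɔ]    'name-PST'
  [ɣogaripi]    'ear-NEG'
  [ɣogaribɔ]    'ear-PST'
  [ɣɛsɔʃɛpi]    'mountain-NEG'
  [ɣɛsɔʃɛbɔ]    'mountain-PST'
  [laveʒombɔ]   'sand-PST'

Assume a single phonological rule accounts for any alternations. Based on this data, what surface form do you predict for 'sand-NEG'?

The NEG morpheme has two allomorphs, [-bi] and [-pi].
By contrast the PST suffix keeps its initial [b] throughout — that segment must be underlying.
The NEG suffix is therefore /-pi/ underlyingly, with post-nasal voicing: voiceless stops become voiced after a nasal.
After 'sand', which ends in a nasal, the suffix surfaces as [-bi], giving [laveʒombi].

[laveʒombi]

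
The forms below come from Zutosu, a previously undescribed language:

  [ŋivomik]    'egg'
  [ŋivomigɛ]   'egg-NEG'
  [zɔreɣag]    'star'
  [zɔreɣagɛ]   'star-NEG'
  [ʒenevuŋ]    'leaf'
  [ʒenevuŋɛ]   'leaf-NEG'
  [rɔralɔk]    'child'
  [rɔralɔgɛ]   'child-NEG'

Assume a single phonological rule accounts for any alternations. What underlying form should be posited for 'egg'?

The root 'egg' surfaces as [ŋivomik] and [ŋivomigɛ], with a stem-final [k] ~ [g] alternation.
Compare 'star', with invariant [g] in [zɔreɣag] and [zɔreɣagɛ]: an analysis with underlying /g/ and a rule producing [k] in isolation would wrongly predict alternation here too.
The alternation reflects intervocalic voicing: voiceless stops become voiced between vowels. /k/ is underlying.
The underlying form of 'egg' is therefore /ŋivomik/.

/ŋivomik/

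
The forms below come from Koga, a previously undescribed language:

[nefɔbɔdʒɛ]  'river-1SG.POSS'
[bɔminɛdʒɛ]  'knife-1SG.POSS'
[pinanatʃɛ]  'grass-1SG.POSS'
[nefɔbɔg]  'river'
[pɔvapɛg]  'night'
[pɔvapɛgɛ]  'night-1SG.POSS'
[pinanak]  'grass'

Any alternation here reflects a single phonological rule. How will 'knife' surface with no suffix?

[bɔminɛg]

'river' shows [dʒ] ~ [g] at the end of the stem ([nefɔbɔdʒɛ] vs [nefɔbɔg]).
Compare 'night', with invariant [g] in [pɔvapɛgɛ] and [pɔvapɛg]: an analysis with underlying /g/ and a rule producing [dʒ] before the 1SG.POSS suffix would wrongly predict alternation here too.
Therefore /dʒ/ is basic and [g] is derived by depalatalization (palato-alveolar /tʃ/ and /dʒ/ become [k] and [g] when no front vowel follows).
The one attested form of 'knife', [bɔminɛdʒɛ], shows underlying /bɔminɛdʒ/. Applying the same rule when no front vowel follows gives [bɔminɛg].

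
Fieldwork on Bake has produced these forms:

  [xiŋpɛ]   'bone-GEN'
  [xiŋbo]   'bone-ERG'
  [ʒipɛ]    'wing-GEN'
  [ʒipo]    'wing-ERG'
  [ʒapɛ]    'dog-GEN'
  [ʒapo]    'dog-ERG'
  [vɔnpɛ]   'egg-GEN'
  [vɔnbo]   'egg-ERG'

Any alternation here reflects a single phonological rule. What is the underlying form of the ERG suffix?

The ERG suffix surfaces as [-bo] and [-po], depending on the final segment of the stem.
The GEN suffix, which begins with [p], is invariant after every stem; so [p] is not altered by any rule here.
The ERG suffix is therefore /-bo/ underlyingly, with post-vocalic devoicing: voiced stops become voiceless after a vowel.

/-bo/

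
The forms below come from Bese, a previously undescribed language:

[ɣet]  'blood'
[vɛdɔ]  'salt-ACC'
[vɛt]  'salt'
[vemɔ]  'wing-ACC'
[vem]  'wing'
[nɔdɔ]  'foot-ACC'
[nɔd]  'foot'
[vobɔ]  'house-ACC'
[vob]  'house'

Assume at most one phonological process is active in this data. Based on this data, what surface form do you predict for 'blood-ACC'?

[ɣedɔ]

'salt' shows [d] ~ [t] at the end of the stem ([vɛdɔ] vs [vɛt]).
But 'foot' keeps [d] in both environments ([nɔdɔ], [nɔd]), so there is no rule changing /d/ to [t] in isolation.
Therefore /t/ is basic and [d] is derived by intervocalic voicing (voiceless stops become voiced between vowels).
The one attested form of 'blood', [ɣet], shows underlying /ɣet/. Applying the same rule between vowels gives [ɣedɔ].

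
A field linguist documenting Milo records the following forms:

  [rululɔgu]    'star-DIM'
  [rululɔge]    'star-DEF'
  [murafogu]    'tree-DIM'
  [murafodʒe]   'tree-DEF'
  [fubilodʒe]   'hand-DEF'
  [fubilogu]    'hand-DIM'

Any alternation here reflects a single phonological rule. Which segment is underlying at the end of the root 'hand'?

The root 'hand' surfaces as [fubilogu] and [fubilodʒe], with a stem-final [g] ~ [dʒ] alternation.
Compare 'star', with invariant [g] in [rululɔgu] and [rululɔge]: an analysis with underlying /g/ and a rule producing [dʒ] before the DEF suffix would wrongly predict alternation here too.
So /dʒ/ is underlying, and a rule of depalatalization — palato-alveolar /dʒ/ becomes [g] when no front vowel follows — gives [g].

/dʒ/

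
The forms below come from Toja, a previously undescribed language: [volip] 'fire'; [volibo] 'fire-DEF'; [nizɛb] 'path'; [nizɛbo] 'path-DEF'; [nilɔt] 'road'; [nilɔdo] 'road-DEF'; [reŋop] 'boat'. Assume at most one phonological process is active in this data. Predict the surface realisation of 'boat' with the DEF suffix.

[reŋobo]

In [volip] and [volibo] the final segment of 'fire' alternates: [p] ~ [b].
But 'path' keeps [b] in both environments ([nizɛb], [nizɛbo]), so there is no rule changing /b/ to [p] in isolation.
Therefore /p/ is basic and [b] is derived by intervocalic voicing (voiceless stops become voiced between vowels).
The one attested form of 'boat', [reŋop], shows underlying /reŋop/. Applying the same rule between vowels gives [reŋobo].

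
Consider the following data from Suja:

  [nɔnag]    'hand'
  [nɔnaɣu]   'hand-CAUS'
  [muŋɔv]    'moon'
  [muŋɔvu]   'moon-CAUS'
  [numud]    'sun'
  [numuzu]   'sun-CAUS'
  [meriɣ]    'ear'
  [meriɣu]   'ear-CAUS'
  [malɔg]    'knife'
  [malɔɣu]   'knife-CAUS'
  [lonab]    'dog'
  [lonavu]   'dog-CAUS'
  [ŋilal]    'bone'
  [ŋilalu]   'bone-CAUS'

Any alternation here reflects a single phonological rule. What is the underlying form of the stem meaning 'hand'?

'hand' shows [g] ~ [ɣ] at the end of the stem ([nɔnag] vs [nɔnaɣu]).
If /ɣ/ were underlying and a rule turned it into [g] in isolation, 'ear' would also alternate; but it has [ɣ] in both [meriɣ] and [meriɣu].
The alternation reflects intervocalic spirantization: voiced stops become fricatives between vowels. /g/ is underlying.

/nɔnag/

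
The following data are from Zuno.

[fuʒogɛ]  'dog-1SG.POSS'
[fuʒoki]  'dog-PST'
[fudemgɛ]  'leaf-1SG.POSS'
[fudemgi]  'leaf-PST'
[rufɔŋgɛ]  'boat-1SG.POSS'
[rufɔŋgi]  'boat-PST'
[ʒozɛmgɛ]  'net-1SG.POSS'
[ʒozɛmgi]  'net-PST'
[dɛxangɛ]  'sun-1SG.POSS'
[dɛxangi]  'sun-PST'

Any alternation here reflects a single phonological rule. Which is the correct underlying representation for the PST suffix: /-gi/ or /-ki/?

/-ki/

The PST suffix surfaces as [-gi] and [-ki], depending on the final segment of the stem.
By contrast the 1SG.POSS suffix keeps its initial [g] throughout — that segment must be underlying.
The PST suffix is therefore /-ki/ underlyingly, with post-nasal voicing: voiceless stops become voiced after a nasal.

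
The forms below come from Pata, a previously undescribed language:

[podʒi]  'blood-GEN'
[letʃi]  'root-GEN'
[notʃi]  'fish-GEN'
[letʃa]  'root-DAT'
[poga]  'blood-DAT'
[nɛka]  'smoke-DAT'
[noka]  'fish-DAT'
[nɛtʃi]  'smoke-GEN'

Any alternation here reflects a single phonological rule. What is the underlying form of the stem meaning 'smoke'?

/nɛk/

'smoke' shows [tʃ] ~ [k] at the end of the stem ([nɛtʃi] vs [nɛka]).
The stem 'root' ([letʃi], [letʃa]) shows [tʃ] unchanged in both environments, so [tʃ] cannot be basic with [k] derived before the DAT suffix.
Therefore /k/ is basic and [tʃ] is derived by palatalization before a front vowel (/k/ and /g/ become palato-alveolar [tʃ] and [dʒ] before a front vowel).
The underlying form of 'smoke' is therefore /nɛk/.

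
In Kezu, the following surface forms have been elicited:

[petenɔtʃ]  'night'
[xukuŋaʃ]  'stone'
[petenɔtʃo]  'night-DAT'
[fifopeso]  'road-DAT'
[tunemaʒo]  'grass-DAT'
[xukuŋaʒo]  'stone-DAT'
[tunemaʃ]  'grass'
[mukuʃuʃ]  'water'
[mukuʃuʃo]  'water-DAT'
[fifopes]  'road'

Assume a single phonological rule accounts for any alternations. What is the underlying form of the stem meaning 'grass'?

In [tunemaʒo] and [tunemaʃ] the final segment of 'grass' alternates: [ʒ] ~ [ʃ].
But 'water' keeps [ʃ] in both environments ([mukuʃuʃo], [mukuʃuʃ]), so there is no rule changing /ʃ/ to [ʒ] before the DAT suffix.
So /ʒ/ is underlying, and a rule of word-final obstruent devoicing — voiced obstruents become voiceless word-finally — gives [ʃ].

/tunemaʒ/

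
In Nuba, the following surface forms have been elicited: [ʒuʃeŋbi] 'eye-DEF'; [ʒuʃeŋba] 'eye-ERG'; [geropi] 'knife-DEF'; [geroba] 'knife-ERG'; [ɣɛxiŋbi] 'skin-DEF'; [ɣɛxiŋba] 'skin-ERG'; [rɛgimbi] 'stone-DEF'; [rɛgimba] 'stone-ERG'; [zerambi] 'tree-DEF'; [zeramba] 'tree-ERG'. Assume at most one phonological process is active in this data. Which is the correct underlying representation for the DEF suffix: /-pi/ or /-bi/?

The DEF morpheme has two allomorphs, [-bi] and [-pi].
By contrast the ERG suffix keeps its initial [b] throughout — that segment must be underlying.
The DEF suffix is therefore /-pi/ underlyingly, with post-nasal voicing: voiceless stops become voiced after a nasal.

/-pi/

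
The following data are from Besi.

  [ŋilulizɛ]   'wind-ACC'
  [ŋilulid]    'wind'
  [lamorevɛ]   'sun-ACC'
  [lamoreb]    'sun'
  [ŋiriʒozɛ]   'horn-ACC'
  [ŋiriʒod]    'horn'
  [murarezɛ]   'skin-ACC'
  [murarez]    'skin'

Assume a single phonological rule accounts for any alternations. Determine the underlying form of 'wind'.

/ŋilulid/

'wind' shows [z] ~ [d] at the end of the stem ([ŋilulizɛ] vs [ŋilulid]).
Compare 'skin', with invariant [z] in [murarezɛ] and [murarez]: an analysis with underlying /z/ and a rule producing [d] in isolation would wrongly predict alternation here too.
The underlying segment must be /d/; voiced stops become fricatives between vowels, yielding [z] there.
The underlying form of 'wind' is therefore /ŋilulid/.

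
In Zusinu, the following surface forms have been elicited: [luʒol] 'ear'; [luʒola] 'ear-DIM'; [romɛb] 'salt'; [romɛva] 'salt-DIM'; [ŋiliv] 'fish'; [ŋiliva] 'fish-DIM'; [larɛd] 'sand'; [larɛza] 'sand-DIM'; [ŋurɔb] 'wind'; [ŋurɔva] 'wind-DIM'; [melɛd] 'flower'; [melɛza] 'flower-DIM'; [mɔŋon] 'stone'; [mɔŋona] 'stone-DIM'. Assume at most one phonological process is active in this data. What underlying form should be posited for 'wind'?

The stem for 'wind' ends in [b] in [ŋurɔb] but [v] in [ŋurɔva].
Compare 'fish', with invariant [v] in [ŋiliv] and [ŋiliva]: an analysis with underlying /v/ and a rule producing [b] in isolation would wrongly predict alternation here too.
So /b/ is underlying, and a rule of intervocalic spirantization — voiced stops become fricatives between vowels — gives [v].

/ŋurɔb/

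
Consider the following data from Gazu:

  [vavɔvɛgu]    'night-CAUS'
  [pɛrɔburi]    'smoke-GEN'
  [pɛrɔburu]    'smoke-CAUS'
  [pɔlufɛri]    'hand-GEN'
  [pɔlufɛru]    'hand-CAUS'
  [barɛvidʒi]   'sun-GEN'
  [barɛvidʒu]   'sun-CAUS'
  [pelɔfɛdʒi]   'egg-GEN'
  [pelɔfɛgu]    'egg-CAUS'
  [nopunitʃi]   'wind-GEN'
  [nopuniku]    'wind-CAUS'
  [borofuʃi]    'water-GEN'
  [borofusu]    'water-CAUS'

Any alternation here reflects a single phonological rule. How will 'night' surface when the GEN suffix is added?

[vavɔvɛdʒi]

In [pelɔfɛdʒi] and [pelɔfɛgu] the final segment of 'egg' alternates: [dʒ] ~ [g].
Compare 'sun', with invariant [dʒ] in [barɛvidʒi] and [barɛvidʒu]: an analysis with underlying /dʒ/ and a rule producing [g] before the CAUS suffix would wrongly predict alternation here too.
The alternation reflects palatalization before a front vowel: /k/, /g/ and /s/ become palato-alveolar [tʃ], [dʒ] and [ʃ] before a front vowel. /g/ is underlying.
The one attested form of 'night', [vavɔvɛgu], shows underlying /vavɔvɛg/. Applying the same rule before a front vowel gives [vavɔvɛdʒi].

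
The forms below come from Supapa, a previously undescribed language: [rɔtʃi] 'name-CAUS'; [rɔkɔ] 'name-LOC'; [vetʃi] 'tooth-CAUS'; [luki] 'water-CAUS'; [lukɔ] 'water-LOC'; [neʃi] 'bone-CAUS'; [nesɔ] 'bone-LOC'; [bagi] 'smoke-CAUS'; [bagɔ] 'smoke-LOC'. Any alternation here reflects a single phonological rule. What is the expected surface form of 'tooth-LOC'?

[vekɔ]

The stem for 'name' ends in [tʃ] in [rɔtʃi] but [k] in [rɔkɔ].
But 'water' keeps [k] in both environments ([luki], [lukɔ]), so there is no rule changing /k/ to [tʃ] before the CAUS suffix.
So /tʃ/ is underlying, and a rule of depalatalization — palato-alveolar /tʃ/ and /ʃ/ become [k] and [s] when no front vowel follows — gives [k].
From [vetʃi] the stem 'tooth' is /vetʃ/; when no front vowel follows this yields [vekɔ].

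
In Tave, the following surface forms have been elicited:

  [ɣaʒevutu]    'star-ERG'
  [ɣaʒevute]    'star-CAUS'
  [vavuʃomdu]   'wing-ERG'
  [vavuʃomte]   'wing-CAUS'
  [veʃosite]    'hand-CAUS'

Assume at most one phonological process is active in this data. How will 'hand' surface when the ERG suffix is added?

[veʃositu]

The ERG suffix surfaces as [-du] and [-tu], depending on the final segment of the stem.
The CAUS suffix, which begins with [t], is invariant after every stem; so [t] is not altered by any rule here.
So the underlying form is /-du/, and voiced stops become voiceless after a vowel.
After 'hand', which ends in a vowel, the suffix surfaces as [-tu], giving [veʃositu].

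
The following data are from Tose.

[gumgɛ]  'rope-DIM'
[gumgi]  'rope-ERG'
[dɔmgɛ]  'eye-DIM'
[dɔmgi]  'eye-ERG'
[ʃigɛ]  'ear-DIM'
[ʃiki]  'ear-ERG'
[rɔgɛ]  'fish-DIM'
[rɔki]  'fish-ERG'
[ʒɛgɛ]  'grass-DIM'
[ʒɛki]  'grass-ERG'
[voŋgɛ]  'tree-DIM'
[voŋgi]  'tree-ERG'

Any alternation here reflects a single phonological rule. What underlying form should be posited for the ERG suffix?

/-ki/

The ERG suffix surfaces as [-gi] and [-ki], depending on the final segment of the stem.
The DIM suffix, which begins with [g], is invariant after every stem; so [g] is not altered by any rule here.
The ERG suffix is therefore /-ki/ underlyingly, with post-nasal voicing: voiceless stops become voiced after a nasal.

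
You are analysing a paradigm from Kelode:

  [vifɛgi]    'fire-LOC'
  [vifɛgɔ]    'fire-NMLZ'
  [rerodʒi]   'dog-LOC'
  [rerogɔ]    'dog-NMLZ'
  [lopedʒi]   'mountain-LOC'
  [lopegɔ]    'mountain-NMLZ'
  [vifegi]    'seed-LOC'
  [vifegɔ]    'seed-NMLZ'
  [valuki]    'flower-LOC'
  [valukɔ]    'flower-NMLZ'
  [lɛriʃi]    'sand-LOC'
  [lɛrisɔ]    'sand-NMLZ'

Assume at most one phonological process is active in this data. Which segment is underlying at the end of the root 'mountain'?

The stem for 'mountain' ends in [dʒ] in [lopedʒi] but [g] in [lopegɔ].
If /g/ were underlying and a rule turned it into [dʒ] before the LOC suffix, 'seed' would also alternate; but it has [g] in both [vifegi] and [vifegɔ].
The alternation reflects depalatalization: palato-alveolar /dʒ/ and /ʃ/ become [g] and [s] when no front vowel follows. /dʒ/ is underlying.

/dʒ/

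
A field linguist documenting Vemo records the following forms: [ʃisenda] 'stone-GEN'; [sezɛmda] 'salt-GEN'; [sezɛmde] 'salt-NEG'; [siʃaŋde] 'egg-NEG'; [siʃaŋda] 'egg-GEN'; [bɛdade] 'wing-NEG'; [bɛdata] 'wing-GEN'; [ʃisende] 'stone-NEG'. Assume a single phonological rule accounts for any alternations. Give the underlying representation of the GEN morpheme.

The GEN suffix surfaces as [-da] and [-ta], depending on the final segment of the stem.
The NEG suffix, which begins with [d], is invariant after every stem; so [d] is not altered by any rule here.
The GEN suffix is therefore /-ta/ underlyingly, with post-nasal voicing: voiceless stops become voiced after a nasal.

/-ta/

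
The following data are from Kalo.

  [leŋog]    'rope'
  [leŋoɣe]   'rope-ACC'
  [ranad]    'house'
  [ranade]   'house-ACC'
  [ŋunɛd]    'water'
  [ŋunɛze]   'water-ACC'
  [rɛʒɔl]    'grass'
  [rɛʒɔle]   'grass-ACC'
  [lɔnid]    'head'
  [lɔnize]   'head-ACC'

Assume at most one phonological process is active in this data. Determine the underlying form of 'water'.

In [ŋunɛd] and [ŋunɛze] the final segment of 'water' alternates: [d] ~ [z].
Compare 'house', with invariant [d] in [ranad] and [ranade]: an analysis with underlying /d/ and a rule producing [z] before the ACC suffix would wrongly predict alternation here too.
The alternation reflects word-final hardening: voiced fricatives become stops word-finally. /z/ is underlying.
So 'water' = /ŋunɛz/.

/ŋunɛz/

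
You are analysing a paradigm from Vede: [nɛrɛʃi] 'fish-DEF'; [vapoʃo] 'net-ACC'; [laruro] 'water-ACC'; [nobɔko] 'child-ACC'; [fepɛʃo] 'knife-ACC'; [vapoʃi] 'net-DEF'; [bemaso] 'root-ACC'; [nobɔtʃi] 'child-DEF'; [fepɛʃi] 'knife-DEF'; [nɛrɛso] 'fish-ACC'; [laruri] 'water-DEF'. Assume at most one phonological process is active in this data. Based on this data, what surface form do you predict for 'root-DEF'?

[bemaʃi]

The root 'fish' surfaces as [nɛrɛso] and [nɛrɛʃi], with a stem-final [s] ~ [ʃ] alternation.
But 'net' keeps [ʃ] in both environments ([vapoʃo], [vapoʃi]), so there is no rule changing /ʃ/ to [s] before the ACC suffix.
Therefore /s/ is basic and [ʃ] is derived by palatalization before a front vowel (/k/ and /s/ become palato-alveolar [tʃ] and [ʃ] before a front vowel).
The one attested form of 'root', [bemaso], shows underlying /bemas/. Applying the same rule before a front vowel gives [bemaʃi].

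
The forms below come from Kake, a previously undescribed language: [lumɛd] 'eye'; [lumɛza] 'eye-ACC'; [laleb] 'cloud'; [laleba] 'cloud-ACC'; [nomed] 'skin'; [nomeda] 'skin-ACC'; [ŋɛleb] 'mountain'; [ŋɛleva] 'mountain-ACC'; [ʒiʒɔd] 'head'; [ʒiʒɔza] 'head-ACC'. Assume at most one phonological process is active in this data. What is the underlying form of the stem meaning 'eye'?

/lumɛz/

The stem for 'eye' ends in [d] in [lumɛd] but [z] in [lumɛza].
Compare 'skin', with invariant [d] in [nomed] and [nomeda]: an analysis with underlying /d/ and a rule producing [z] before the ACC suffix would wrongly predict alternation here too.
The underlying segment must be /z/; voiced fricatives become stops word-finally, yielding [d] there.
So 'eye' = /lumɛz/.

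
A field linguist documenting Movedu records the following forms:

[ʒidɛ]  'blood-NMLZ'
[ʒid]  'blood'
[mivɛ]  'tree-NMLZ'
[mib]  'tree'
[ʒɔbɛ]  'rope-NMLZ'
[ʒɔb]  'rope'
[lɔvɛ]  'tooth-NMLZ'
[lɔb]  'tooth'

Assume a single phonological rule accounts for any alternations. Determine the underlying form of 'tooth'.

'tooth' shows [v] ~ [b] at the end of the stem ([lɔvɛ] vs [lɔb]).
But 'rope' keeps [b] in both environments ([ʒɔbɛ], [ʒɔb]), so there is no rule changing /b/ to [v] before the NMLZ suffix.
The underlying segment must be /v/; voiced fricatives become stops word-finally, yielding [b] there.
So 'tooth' = /lɔv/.

/lɔv/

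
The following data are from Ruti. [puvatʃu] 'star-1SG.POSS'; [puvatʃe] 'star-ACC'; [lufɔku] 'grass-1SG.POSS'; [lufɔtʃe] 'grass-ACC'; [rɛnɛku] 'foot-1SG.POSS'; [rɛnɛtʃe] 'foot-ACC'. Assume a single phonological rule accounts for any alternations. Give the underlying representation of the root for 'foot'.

The root 'foot' surfaces as [rɛnɛku] and [rɛnɛtʃe], with a stem-final [k] ~ [tʃ] alternation.
But 'star' keeps [tʃ] in both environments ([puvatʃu], [puvatʃe]), so there is no rule changing /tʃ/ to [k] before the 1SG.POSS suffix.
The alternation reflects palatalization before a front vowel: /k/ becomes palato-alveolar [tʃ] before a front vowel. /k/ is underlying.
The underlying form of 'foot' is therefore /rɛnɛk/.

/rɛnɛk/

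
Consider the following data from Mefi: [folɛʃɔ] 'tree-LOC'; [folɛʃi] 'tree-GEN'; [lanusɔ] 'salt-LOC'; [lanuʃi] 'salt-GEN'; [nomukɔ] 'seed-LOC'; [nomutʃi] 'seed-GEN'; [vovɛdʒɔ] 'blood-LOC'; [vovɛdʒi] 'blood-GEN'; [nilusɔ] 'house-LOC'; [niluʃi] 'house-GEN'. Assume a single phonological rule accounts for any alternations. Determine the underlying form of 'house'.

The root 'house' surfaces as [nilusɔ] and [niluʃi], with a stem-final [s] ~ [ʃ] alternation.
But 'tree' keeps [ʃ] in both environments ([folɛʃɔ], [folɛʃi]), so there is no rule changing /ʃ/ to [s] before the LOC suffix.
The alternation reflects palatalization before a front vowel: /k/ and /s/ become palato-alveolar [tʃ] and [ʃ] before a front vowel. /s/ is underlying.

/nilus/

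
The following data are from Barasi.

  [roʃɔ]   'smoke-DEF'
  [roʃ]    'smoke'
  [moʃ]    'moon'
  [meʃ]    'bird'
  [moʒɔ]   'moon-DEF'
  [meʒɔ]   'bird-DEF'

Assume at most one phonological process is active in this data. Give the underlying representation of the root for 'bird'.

'bird' shows [ʒ] ~ [ʃ] at the end of the stem ([meʒɔ] vs [meʃ]).
But 'smoke' keeps [ʃ] in both environments ([roʃɔ], [roʃ]), so there is no rule changing /ʃ/ to [ʒ] before the DEF suffix.
The underlying segment must be /ʒ/; voiced obstruents become voiceless word-finally, yielding [ʃ] there.
Hence 'bird' is /meʒ/ underlyingly.

/meʒ/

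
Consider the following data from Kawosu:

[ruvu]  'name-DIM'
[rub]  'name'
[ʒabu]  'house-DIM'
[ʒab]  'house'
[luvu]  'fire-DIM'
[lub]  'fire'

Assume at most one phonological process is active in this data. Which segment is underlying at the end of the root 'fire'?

'fire' shows [v] ~ [b] at the end of the stem ([luvu] vs [lub]).
The stem 'house' ([ʒabu], [ʒab]) shows [b] unchanged in both environments, so [b] cannot be basic with [v] derived before the DIM suffix.
The underlying segment must be /v/; voiced fricatives become stops word-finally, yielding [b] there.

/v/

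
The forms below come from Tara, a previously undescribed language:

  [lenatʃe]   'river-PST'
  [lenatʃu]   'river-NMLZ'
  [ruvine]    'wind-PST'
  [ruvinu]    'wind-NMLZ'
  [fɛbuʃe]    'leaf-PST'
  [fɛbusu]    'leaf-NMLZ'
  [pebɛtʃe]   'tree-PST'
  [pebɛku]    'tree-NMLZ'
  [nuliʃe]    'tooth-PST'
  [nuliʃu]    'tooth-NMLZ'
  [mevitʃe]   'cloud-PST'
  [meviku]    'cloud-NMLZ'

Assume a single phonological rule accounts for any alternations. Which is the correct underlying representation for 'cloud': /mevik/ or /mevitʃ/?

/mevik/

The root 'cloud' surfaces as [mevitʃe] and [meviku], with a stem-final [tʃ] ~ [k] alternation.
Compare 'river', with invariant [tʃ] in [lenatʃe] and [lenatʃu]: an analysis with underlying /tʃ/ and a rule producing [k] before the NMLZ suffix would wrongly predict alternation here too.
Therefore /k/ is basic and [tʃ] is derived by palatalization before a front vowel (/k/ and /s/ become palato-alveolar [tʃ] and [ʃ] before a front vowel).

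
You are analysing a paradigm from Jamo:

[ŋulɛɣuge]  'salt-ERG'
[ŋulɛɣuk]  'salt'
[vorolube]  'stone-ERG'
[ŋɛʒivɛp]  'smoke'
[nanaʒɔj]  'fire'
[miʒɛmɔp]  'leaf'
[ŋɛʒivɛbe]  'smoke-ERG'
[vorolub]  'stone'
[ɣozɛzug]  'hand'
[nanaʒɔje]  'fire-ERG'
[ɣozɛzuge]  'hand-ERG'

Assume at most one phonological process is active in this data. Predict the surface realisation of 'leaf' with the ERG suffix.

[miʒɛmɔbe]

The root 'smoke' surfaces as [ŋɛʒivɛp] and [ŋɛʒivɛbe], with a stem-final [p] ~ [b] alternation.
But 'stone' keeps [b] in both environments ([vorolub], [vorolube]), so there is no rule changing /b/ to [p] in isolation.
Therefore /p/ is basic and [b] is derived by intervocalic voicing (voiceless stops become voiced between vowels).
From [miʒɛmɔp] the stem 'leaf' is /miʒɛmɔp/; between vowels this yields [miʒɛmɔbe].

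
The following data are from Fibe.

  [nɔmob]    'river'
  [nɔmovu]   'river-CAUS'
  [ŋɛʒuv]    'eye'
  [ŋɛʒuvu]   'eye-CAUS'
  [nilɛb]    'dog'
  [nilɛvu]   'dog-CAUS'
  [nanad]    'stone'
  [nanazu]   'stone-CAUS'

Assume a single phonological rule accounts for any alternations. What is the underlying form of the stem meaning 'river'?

In [nɔmob] and [nɔmovu] the final segment of 'river' alternates: [b] ~ [v].
Compare 'eye', with invariant [v] in [ŋɛʒuv] and [ŋɛʒuvu]: an analysis with underlying /v/ and a rule producing [b] in isolation would wrongly predict alternation here too.
The alternation reflects intervocalic spirantization: voiced stops become fricatives between vowels. /b/ is underlying.
Hence 'river' is /nɔmob/ underlyingly.

/nɔmob/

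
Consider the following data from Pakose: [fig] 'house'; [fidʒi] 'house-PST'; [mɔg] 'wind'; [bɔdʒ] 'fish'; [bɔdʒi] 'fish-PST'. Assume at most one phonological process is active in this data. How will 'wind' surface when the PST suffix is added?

[mɔdʒi]

The root 'house' surfaces as [fig] and [fidʒi], with a stem-final [g] ~ [dʒ] alternation.
The stem 'fish' ([bɔdʒ], [bɔdʒi]) shows [dʒ] unchanged in both environments, so [dʒ] cannot be basic with [g] derived in isolation.
The alternation reflects palatalization before a front vowel: /g/ becomes palato-alveolar [dʒ] before a front vowel. /g/ is underlying.
From [mɔg] the stem 'wind' is /mɔg/; before a front vowel this yields [mɔdʒi].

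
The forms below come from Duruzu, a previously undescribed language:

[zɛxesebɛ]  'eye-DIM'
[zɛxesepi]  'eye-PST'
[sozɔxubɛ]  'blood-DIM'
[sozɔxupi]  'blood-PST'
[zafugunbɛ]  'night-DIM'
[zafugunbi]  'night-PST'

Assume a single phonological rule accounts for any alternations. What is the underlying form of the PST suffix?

/-pi/

The PST morpheme has two allomorphs, [-bi] and [-pi].
By contrast the DIM suffix keeps its initial [b] throughout — that segment must be underlying.
So the underlying form is /-pi/, and voiceless stops become voiced after a nasal.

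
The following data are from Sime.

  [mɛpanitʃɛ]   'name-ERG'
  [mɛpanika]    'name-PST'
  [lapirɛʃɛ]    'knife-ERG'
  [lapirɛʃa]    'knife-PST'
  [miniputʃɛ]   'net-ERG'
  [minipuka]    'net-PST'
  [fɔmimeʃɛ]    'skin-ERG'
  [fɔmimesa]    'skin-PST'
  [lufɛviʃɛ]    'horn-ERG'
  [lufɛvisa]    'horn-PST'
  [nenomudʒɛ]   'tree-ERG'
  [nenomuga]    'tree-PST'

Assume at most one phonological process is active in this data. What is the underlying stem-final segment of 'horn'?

In [lufɛviʃɛ] and [lufɛvisa] the final segment of 'horn' alternates: [ʃ] ~ [s].
If /ʃ/ were underlying and a rule turned it into [s] before the PST suffix, 'knife' would also alternate; but it has [ʃ] in both [lapirɛʃɛ] and [lapirɛʃa].
The underlying segment must be /s/; /k/, /g/ and /s/ become palato-alveolar [tʃ], [dʒ] and [ʃ] before a front vowel, yielding [ʃ] there.

/s/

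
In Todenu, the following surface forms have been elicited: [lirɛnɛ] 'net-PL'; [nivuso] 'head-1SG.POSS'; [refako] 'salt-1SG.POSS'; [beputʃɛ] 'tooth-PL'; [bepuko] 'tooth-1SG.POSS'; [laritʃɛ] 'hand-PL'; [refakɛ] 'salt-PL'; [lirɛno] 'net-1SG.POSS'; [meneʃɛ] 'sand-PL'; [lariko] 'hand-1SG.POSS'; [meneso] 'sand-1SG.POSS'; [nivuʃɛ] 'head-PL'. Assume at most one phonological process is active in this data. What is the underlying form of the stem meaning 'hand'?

/laritʃ/

In [lariko] and [laritʃɛ] the final segment of 'hand' alternates: [k] ~ [tʃ].
If /k/ were underlying and a rule turned it into [tʃ] before the PL suffix, 'salt' would also alternate; but it has [k] in both [refako] and [refakɛ].
Therefore /tʃ/ is basic and [k] is derived by depalatalization (palato-alveolar /tʃ/ and /ʃ/ become [k] and [s] when no front vowel follows).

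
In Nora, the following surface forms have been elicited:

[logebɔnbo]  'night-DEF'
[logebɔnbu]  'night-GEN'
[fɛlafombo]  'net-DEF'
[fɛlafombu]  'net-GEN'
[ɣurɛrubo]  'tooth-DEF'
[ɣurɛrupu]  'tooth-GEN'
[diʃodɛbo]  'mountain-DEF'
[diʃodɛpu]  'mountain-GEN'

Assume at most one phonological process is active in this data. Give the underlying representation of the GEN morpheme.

/-pu/

The GEN suffix surfaces as [-bu] and [-pu], depending on the final segment of the stem.
The DEF suffix, which begins with [b], is invariant after every stem; so [b] is not altered by any rule here.
So the underlying form is /-pu/, and voiceless stops become voiced after a nasal.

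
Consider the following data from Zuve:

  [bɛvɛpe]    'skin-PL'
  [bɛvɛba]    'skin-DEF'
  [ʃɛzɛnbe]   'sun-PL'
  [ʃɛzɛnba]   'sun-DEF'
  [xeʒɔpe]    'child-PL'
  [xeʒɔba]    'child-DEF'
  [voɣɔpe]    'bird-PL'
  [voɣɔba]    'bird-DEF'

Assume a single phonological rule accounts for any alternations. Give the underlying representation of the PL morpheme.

/-pe/

The PL morpheme has two allomorphs, [-be] and [-pe].
The DEF suffix, which begins with [b], is invariant after every stem; so [b] is not altered by any rule here.
The PL suffix is therefore /-pe/ underlyingly, with post-nasal voicing: voiceless stops become voiced after a nasal.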